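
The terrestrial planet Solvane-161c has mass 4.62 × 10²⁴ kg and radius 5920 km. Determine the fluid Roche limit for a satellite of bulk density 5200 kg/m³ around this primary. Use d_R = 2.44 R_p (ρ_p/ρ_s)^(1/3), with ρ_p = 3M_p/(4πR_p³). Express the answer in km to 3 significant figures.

14600 km

ρ_p = 3M_p/(4πR_p³) = 3 × (4.62 × 10²⁴) / (4π × (5.92 × 10⁶ m)³) = 5320 kg/m³
d_R = 2.44 × 5920 km × (5320/5200)^(1/3)
    = 14600 km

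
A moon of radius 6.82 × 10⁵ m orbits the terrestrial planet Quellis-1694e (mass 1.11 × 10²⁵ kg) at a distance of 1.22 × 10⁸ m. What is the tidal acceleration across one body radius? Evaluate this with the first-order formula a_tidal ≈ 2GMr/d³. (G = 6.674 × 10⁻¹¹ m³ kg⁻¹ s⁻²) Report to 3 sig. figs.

Δa = 2GMr/d³
   = 2 × (6.674 × 10⁻¹¹) × (1.11 × 10²⁵) × (6.82 × 10⁵) / (1.22 × 10⁸)³
   = 5.56 × 10⁻⁴ m/s²

5.56 × 10⁻⁴ m/s²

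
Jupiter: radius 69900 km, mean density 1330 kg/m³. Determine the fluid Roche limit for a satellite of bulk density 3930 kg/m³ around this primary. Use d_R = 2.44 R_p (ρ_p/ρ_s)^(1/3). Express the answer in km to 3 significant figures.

1.19 × 10⁵ km

d_R = 2.44 × 69900 km × (1330/3930)^(1/3)
    = 1.19 × 10⁵ km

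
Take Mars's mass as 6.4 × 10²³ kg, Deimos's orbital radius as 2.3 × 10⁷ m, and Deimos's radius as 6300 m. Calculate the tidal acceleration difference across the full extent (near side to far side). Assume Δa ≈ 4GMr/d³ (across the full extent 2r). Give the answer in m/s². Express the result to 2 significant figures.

Δg = 4GMr/d³
   = 4 × (6.674 × 10⁻¹¹) × (6.4 × 10²³) × (6300) / (2.3 × 10⁷)³
   = 8.8 × 10⁻⁵ m/s²

8.8 × 10⁻⁵ m/s²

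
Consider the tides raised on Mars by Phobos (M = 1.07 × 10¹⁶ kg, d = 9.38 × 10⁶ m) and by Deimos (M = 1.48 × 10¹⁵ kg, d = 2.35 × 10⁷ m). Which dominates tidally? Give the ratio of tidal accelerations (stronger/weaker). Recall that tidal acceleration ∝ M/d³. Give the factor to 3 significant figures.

Tidal acceleration ∝ M/d³, so compare M/d³ for each.
Phobos: (1.07 × 10¹⁶) / (9.38 × 10⁶)³ = 1.297 × 10⁻⁵
Deimos: (1.48 × 10¹⁵) / (2.35 × 10⁷)³ = 1.140 × 10⁻⁷
Ratio (larger/smaller) = 114

Phobos, by a factor of ≈ 114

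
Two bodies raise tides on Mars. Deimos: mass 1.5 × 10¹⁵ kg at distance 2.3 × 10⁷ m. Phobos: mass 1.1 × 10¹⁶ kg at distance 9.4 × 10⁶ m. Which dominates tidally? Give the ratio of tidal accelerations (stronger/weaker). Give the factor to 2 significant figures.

Phobos, by a factor of ≈ 110

The tide-raising term goes as M/d³ (the gradient of a 1/d² field).
Deimos: (1.5 × 10¹⁵) / (2.3 × 10⁷)³ = 1.233 × 10⁻⁷
Phobos: (1.1 × 10¹⁶) / (9.4 × 10⁶)³ = 1.324 × 10⁻⁵
Ratio (larger/smaller) = 110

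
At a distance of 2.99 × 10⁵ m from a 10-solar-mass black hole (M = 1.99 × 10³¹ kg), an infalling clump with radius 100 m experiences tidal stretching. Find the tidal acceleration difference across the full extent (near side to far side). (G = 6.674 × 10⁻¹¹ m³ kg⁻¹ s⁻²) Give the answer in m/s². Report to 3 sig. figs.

Differencing GM/(d−r)² and GM/(d+r)² to first order in r/d gives 4GMr/d³.
a_tidal = 4GMr/d³
        = 4 × (6.674 × 10⁻¹¹) × (1.99 × 10³¹) × (100) / (2.99 × 10⁵)³
        = 1.99 × 10⁷ m/s²

1.99 × 10⁷ m/s²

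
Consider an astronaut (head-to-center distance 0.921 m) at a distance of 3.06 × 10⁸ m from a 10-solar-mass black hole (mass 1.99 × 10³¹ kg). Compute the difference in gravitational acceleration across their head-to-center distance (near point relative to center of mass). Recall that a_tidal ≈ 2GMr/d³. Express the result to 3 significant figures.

a_tidal = 2GMr/d³
        = 2 × (6.674 × 10⁻¹¹) × (1.99 × 10³¹) × (0.921) / (3.06 × 10⁸)³
        = 8.54 × 10⁻⁵ m/s²

8.54 × 10⁻⁵ m/s²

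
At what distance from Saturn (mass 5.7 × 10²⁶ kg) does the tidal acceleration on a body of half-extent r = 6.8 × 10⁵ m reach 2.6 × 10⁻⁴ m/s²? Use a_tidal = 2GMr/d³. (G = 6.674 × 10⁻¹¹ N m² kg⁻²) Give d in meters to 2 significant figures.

5.8 × 10⁸ m

2GMr/d³ = a_tidal  ⇒  d = (2GMr / a_tidal)^(1/3)
d = (2 × 6.674×10⁻¹¹ × (5.7 × 10²⁶) × (6.8 × 10⁵) / (2.6 × 10⁻⁴))^(1/3)
  = 5.8 × 10⁸ m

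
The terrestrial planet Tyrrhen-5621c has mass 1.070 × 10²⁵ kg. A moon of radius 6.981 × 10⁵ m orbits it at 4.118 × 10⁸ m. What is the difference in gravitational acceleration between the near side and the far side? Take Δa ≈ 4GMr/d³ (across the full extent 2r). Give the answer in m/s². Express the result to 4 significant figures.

2.856 × 10⁻⁵ m/s²

Differencing GM/(d−r)² and GM/(d+r)² to first order in r/d gives 4GMr/d³.
Δa = 4GMr/d³
   = 4 × (6.674 × 10⁻¹¹) × (1.070 × 10²⁵) × (6.981 × 10⁵) / (4.118 × 10⁸)³
   = 2.856 × 10⁻⁵ m/s²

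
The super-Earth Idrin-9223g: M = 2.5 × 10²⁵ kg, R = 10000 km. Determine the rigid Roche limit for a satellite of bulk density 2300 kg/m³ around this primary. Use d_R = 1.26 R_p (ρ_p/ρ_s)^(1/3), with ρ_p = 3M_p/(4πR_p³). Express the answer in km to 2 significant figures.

17000 km

ρ_p = 3M_p/(4πR_p³) = 3 × (2.5 × 10²⁵) / (4π × (1.0 × 10⁷ m)³) = 6000 kg/m³
d_R = 1.26 × 10000 km × (6000/2300)^(1/3)
    = 17000 km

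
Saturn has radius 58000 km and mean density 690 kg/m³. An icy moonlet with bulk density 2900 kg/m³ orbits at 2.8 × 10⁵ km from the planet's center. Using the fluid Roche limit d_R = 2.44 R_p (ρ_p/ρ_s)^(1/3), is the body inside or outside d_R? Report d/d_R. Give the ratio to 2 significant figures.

outside; d/d_R ≈ 3.2

d_R = 2.44 × (58000 km) × (690/2900)^(1/3) = 87690 km
d/d_R = (2.8 × 10⁵) / (87690) = 3.2
Since d/d_R > 1, the body is outside the Roche limit.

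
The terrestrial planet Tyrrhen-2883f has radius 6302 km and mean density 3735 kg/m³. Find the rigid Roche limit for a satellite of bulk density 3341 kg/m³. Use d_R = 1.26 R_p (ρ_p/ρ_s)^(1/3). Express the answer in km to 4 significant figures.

8241 km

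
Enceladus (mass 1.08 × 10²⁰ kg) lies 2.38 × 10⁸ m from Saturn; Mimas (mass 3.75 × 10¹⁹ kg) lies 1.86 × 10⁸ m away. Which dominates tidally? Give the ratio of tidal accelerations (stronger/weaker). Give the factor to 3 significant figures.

Tidal acceleration ∝ M/d³, so compare M/d³ for each.
Enceladus: (1.08 × 10²⁰) / (2.38 × 10⁸)³ = 8.011 × 10⁻⁶
Mimas: (3.75 × 10¹⁹) / (1.86 × 10⁸)³ = 5.828 × 10⁻⁶
Ratio (larger/smaller) = 1.37

Enceladus, by a factor of ≈ 1.37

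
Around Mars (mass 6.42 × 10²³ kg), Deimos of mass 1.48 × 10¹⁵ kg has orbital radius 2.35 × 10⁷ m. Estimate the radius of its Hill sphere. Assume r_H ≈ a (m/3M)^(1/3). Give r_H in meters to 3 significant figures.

2.15 × 10⁴ m

r_H ≈ a (m/3M)^(1/3)
    = (2.35 × 10⁷) × (1.48 × 10¹⁵ / (3 × 6.42 × 10²³))^(1/3)
    = 2.15 × 10⁴ m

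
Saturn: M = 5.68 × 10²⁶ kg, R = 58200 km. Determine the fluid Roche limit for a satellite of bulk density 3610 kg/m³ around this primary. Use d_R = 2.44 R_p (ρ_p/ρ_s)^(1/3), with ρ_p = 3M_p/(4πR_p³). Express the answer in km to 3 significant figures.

81700 km

ρ_p = 3M_p/(4πR_p³) = 3 × (5.68 × 10²⁶) / (4π × (5.82 × 10⁷ m)³) = 688 kg/m³
d_R = 2.44 × 58200 km × (688/3610)^(1/3)
    = 81700 km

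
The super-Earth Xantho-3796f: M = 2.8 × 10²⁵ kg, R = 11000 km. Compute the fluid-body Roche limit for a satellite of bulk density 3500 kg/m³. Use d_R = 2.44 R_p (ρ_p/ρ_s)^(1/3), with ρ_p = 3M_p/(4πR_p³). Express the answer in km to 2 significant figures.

30000 km

ρ_p = 3M_p/(4πR_p³) = 3 × (2.8 × 10²⁵) / (4π × (1.1 × 10⁷ m)³) = 5000 kg/m³
d_R = 2.44 × 11000 km × (5000/3500)^(1/3)
    = 30000 km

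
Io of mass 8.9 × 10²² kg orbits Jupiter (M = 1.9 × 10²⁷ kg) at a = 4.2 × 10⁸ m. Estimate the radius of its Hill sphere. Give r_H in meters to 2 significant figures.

1.0 × 10⁷ m

r_H ≈ a (m/3M)^(1/3)
    = (4.2 × 10⁸) × (8.9 × 10²² / (3 × 1.9 × 10²⁷))^(1/3)
    = 1.0 × 10⁷ m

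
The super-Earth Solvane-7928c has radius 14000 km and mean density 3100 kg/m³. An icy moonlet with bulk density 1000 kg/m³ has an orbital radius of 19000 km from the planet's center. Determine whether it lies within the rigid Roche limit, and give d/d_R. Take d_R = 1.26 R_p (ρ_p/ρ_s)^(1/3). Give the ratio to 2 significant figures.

inside; d/d_R ≈ 0.74

d_R = 1.26 × (14000 km) × (3100/1000)^(1/3) = 25720 km
d/d_R = (19000) / (25720) = 0.74
Since d/d_R < 1, the body is inside the Roche limit.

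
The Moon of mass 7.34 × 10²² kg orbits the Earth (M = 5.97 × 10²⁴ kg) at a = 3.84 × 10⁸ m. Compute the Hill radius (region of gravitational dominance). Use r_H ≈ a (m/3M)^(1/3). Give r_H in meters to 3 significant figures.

6.15 × 10⁷ m

r_H ≈ a (m/3M)^(1/3)
    = (3.84 × 10⁸) × (7.34 × 10²² / (3 × 5.97 × 10²⁴))^(1/3)
    = 6.15 × 10⁷ m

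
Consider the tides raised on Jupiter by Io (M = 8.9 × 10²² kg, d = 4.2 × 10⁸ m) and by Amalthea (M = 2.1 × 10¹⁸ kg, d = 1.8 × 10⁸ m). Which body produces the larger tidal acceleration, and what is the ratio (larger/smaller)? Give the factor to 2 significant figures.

Tidal stretch scales as M/d³; compute that for each body.
Io: (8.9 × 10²²) / (4.2 × 10⁸)³ = 1.201 × 10⁻³
Amalthea: (2.1 × 10¹⁸) / (1.8 × 10⁸)³ = 3.601 × 10⁻⁷
Ratio (larger/smaller) = 3300

Io, by a factor of ≈ 3300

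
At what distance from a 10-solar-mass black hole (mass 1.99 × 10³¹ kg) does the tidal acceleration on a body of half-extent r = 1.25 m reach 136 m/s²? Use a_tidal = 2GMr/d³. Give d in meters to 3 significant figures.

2.90 × 10⁶ m

2GMr/d³ = a_tidal  ⇒  d = (2GMr / a_tidal)^(1/3)
d = (2 × 6.674×10⁻¹¹ × (1.99 × 10³¹) × (1.25) / (136))^(1/3)
  = 2.90 × 10⁶ m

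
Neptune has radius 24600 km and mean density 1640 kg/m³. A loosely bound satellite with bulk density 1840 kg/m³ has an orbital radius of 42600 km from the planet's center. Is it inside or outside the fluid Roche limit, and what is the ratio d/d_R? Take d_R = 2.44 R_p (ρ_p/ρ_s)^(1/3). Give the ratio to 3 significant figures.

inside; d/d_R ≈ 0.737

d_R = 2.44 × (24600 km) × (1640/1840)^(1/3) = 57770 km
d/d_R = (42600) / (57770) = 0.737
Since d/d_R < 1, the body is inside the Roche limit.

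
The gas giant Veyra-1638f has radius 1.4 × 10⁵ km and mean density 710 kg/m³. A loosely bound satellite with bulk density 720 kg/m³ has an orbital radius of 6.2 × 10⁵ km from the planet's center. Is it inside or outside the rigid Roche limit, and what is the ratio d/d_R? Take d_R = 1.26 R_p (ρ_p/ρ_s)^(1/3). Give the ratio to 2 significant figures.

outside; d/d_R ≈ 3.5

d_R = 1.26 × (1.4 × 10⁵ km) × (710/720)^(1/3) = 1.756 × 10⁵ km
d/d_R = (6.2 × 10⁵) / (1.756 × 10⁵) = 3.5
Since d/d_R > 1, the body is outside the Roche limit.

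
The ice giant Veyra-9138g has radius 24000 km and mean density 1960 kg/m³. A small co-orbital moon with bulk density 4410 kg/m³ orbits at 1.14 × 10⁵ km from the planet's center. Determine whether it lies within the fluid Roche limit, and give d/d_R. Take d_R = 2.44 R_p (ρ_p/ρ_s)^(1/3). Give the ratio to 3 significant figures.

outside; d/d_R ≈ 2.55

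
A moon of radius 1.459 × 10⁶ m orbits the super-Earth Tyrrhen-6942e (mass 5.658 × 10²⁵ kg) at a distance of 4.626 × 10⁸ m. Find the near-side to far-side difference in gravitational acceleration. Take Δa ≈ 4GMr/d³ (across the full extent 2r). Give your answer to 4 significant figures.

a_tidal = 4GMr/d³
        = 4 × (6.674 × 10⁻¹¹) × (5.658 × 10²⁵) × (1.459 × 10⁶) / (4.626 × 10⁸)³
        = 2.226 × 10⁻⁴ m/s²

2.226 × 10⁻⁴ m/s²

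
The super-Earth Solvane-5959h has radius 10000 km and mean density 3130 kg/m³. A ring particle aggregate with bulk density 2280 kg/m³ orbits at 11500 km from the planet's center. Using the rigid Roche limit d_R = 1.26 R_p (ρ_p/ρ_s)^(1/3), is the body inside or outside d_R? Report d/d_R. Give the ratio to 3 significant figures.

inside; d/d_R ≈ 0.821

d_R = 1.26 × (10000 km) × (3130/2280)^(1/3) = 14000 km
d/d_R = (11500) / (14000) = 0.821
Since d/d_R < 1, the body is inside the Roche limit.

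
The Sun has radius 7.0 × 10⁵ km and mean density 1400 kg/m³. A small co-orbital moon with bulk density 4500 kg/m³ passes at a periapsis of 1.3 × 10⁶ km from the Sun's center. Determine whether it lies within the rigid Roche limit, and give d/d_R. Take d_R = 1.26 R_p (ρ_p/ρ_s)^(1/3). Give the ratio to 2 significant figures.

d_R = 1.26 × (7.0 × 10⁵ km) × (1400/4500)^(1/3) = 5.976 × 10⁵ km
d/d_R = (1.3 × 10⁶) / (5.976 × 10⁵) = 2.2
Since d/d_R > 1, the body is outside the Roche limit.

outside; d/d_R ≈ 2.2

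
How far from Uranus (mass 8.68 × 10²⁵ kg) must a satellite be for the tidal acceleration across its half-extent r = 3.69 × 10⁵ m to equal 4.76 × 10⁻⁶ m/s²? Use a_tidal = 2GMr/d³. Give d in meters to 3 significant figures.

2GMr/d³ = a_tidal  ⇒  d = (2GMr / a_tidal)^(1/3)
d = (2 × 6.674×10⁻¹¹ × (8.68 × 10²⁵) × (3.69 × 10⁵) / (4.76 × 10⁻⁶))^(1/3)
  = 9.65 × 10⁸ m

9.65 × 10⁸ m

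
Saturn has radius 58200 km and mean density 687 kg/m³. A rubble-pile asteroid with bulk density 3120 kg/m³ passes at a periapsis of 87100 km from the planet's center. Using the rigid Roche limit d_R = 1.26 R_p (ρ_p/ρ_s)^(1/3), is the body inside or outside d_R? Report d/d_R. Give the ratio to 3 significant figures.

d_R = 1.26 × (58200 km) × (687/3120)^(1/3) = 44280 km
d/d_R = (87100) / (44280) = 1.97
Since d/d_R > 1, the body is outside the Roche limit.

outside; d/d_R ≈ 1.97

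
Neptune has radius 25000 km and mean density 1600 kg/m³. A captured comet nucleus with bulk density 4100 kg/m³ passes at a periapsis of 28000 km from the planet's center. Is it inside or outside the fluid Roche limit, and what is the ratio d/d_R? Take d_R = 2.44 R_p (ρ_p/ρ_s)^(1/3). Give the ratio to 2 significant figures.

inside; d/d_R ≈ 0.63

d_R = 2.44 × (25000 km) × (1600/4100)^(1/3) = 44580 km
d/d_R = (28000) / (44580) = 0.63
Since d/d_R < 1, the body is inside the Roche limit.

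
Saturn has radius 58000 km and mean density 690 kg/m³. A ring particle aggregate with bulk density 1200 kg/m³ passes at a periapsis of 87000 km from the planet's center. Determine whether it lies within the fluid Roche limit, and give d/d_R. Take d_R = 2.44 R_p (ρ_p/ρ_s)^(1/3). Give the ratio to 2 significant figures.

d_R = 2.44 × (58000 km) × (690/1200)^(1/3) = 1.177 × 10⁵ km
d/d_R = (87000) / (1.177 × 10⁵) = 0.74
Since d/d_R < 1, the body is inside the Roche limit.

inside; d/d_R ≈ 0.74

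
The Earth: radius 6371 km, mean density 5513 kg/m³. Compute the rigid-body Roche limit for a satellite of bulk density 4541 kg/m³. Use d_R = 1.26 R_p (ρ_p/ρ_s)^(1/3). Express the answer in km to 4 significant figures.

8564 km

d_R = 1.26 × 6371 km × (5513/4541)^(1/3)
    = 8564 km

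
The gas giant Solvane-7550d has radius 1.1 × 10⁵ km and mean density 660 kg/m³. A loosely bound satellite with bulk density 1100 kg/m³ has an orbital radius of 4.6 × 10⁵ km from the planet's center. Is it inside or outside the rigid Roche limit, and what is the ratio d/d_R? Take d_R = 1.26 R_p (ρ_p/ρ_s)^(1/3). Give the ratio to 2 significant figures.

outside; d/d_R ≈ 3.9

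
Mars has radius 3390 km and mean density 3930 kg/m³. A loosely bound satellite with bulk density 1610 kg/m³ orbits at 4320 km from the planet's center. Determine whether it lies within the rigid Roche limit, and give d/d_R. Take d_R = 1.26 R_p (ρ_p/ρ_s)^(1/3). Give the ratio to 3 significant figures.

d_R = 1.26 × (3390 km) × (3930/1610)^(1/3) = 5751 km
d/d_R = (4320) / (5751) = 0.751
Since d/d_R < 1, the body is inside the Roche limit.

inside; d/d_R ≈ 0.751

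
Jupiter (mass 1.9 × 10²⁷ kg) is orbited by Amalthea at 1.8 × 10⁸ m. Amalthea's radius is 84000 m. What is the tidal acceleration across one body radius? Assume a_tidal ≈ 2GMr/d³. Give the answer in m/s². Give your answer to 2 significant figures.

Δg = 2GMr/d³
   = 2 × (6.674 × 10⁻¹¹) × (1.9 × 10²⁷) × (84000) / (1.8 × 10⁸)³
   = 3.7 × 10⁻³ m/s²

3.7 × 10⁻³ m/s²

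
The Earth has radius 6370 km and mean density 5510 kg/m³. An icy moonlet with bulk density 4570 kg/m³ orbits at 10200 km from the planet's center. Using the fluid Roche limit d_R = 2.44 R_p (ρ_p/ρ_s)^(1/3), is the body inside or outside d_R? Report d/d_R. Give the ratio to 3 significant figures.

d_R = 2.44 × (6370 km) × (5510/4570)^(1/3) = 16540 km
d/d_R = (10200) / (16540) = 0.617
Since d/d_R < 1, the body is inside the Roche limit.

inside; d/d_R ≈ 0.617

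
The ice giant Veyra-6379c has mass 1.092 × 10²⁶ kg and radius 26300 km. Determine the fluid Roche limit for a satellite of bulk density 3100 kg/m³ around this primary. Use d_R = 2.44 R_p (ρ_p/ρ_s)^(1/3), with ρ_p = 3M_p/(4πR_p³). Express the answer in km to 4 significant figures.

ρ_p = 3M_p/(4πR_p³) = 3 × (1.092 × 10²⁶) / (4π × (2.630 × 10⁷ m)³) = 1433 kg/m³
d_R = 2.44 × 26300 km × (1433/3100)^(1/3)
    = 49620 km

49620 km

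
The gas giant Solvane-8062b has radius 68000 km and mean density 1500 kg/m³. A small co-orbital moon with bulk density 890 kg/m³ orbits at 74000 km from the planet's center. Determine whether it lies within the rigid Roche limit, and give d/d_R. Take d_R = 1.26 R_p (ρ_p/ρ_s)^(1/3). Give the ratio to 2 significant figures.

d_R = 1.26 × (68000 km) × (1500/890)^(1/3) = 1.020 × 10⁵ km
d/d_R = (74000) / (1.020 × 10⁵) = 0.73
Since d/d_R < 1, the body is inside the Roche limit.

inside; d/d_R ≈ 0.73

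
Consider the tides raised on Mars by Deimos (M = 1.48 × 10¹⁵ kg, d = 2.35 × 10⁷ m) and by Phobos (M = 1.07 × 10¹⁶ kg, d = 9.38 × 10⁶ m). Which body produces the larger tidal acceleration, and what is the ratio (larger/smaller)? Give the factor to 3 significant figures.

Phobos, by a factor of ≈ 114

Tidal acceleration ∝ M/d³, so compare M/d³ for each.
Deimos: (1.48 × 10¹⁵) / (2.35 × 10⁷)³ = 1.140 × 10⁻⁷
Phobos: (1.07 × 10¹⁶) / (9.38 × 10⁶)³ = 1.297 × 10⁻⁵
Ratio (larger/smaller) = 114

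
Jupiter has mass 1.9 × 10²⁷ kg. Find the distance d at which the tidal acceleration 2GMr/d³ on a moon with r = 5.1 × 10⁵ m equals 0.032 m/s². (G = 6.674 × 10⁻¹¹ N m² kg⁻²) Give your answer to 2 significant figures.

2GMr/d³ = a_tidal  ⇒  d = (2GMr / a_tidal)^(1/3)
d = (2 × 6.674×10⁻¹¹ × (1.9 × 10²⁷) × (5.1 × 10⁵) / (0.032))^(1/3)
  = 1.6 × 10⁸ m

1.6 × 10⁸ m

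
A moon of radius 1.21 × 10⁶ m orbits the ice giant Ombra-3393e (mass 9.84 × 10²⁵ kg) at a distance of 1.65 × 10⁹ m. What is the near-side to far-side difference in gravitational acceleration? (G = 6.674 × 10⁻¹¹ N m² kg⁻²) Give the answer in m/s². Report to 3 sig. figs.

7.08 × 10⁻⁶ m/s²

Near-to-far spans 2r, so the tidal difference is twice the near-to-center value: 4GMr/d³.
Δg = 4GMr/d³
   = 4 × (6.674 × 10⁻¹¹) × (9.84 × 10²⁵) × (1.21 × 10⁶) / (1.65 × 10⁹)³
   = 7.08 × 10⁻⁶ m/s²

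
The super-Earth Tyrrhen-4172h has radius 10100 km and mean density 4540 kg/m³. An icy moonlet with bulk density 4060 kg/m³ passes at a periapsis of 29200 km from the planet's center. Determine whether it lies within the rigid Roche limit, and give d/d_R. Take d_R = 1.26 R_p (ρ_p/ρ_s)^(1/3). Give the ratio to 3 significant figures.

outside; d/d_R ≈ 2.21

d_R = 1.26 × (10100 km) × (4540/4060)^(1/3) = 13210 km
d/d_R = (29200) / (13210) = 2.21
Since d/d_R > 1, the body is outside the Roche limit.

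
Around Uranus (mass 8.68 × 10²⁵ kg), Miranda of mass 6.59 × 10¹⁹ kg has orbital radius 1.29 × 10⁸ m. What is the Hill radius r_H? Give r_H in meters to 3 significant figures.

r_H ≈ a (m/3M)^(1/3)
    = (1.29 × 10⁸) × (6.59 × 10¹⁹ / (3 × 8.68 × 10²⁵))^(1/3)
    = 8.16 × 10⁵ m

8.16 × 10⁵ m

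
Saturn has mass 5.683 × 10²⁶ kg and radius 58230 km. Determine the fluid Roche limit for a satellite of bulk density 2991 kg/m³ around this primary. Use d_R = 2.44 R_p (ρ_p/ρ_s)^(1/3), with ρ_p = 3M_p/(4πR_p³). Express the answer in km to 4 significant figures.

87020 km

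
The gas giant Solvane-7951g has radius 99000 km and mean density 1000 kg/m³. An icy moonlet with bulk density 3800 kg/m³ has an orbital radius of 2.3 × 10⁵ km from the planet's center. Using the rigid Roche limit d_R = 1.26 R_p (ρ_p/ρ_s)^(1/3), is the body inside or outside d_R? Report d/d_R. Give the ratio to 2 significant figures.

d_R = 1.26 × (99000 km) × (1000/3800)^(1/3) = 79940 km
d/d_R = (2.3 × 10⁵) / (79940) = 2.9
Since d/d_R > 1, the body is outside the Roche limit.

outside; d/d_R ≈ 2.9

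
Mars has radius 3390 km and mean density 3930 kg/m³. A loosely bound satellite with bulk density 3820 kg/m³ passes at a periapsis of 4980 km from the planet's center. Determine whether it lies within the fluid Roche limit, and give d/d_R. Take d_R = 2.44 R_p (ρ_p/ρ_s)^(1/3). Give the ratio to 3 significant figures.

inside; d/d_R ≈ 0.596

d_R = 2.44 × (3390 km) × (3930/3820)^(1/3) = 8350 km
d/d_R = (4980) / (8350) = 0.596
Since d/d_R < 1, the body is inside the Roche limit.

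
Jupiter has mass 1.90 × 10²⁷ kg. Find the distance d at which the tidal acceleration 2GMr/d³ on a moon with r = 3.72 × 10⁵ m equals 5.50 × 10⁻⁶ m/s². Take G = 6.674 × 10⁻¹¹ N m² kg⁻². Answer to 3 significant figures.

2.58 × 10⁹ m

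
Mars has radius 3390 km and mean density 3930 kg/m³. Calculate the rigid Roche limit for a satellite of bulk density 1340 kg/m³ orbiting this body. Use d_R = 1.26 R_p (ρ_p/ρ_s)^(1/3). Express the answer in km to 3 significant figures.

6110 km

d_R = 1.26 × 3390 km × (3930/1340)^(1/3)
    = 6110 km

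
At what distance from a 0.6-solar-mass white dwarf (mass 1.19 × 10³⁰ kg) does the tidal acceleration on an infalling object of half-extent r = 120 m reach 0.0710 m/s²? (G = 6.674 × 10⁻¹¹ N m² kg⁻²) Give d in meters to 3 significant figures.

2GMr/d³ = a_tidal  ⇒  d = (2GMr / a_tidal)^(1/3)
d = (2 × 6.674×10⁻¹¹ × (1.19 × 10³⁰) × (120) / (0.0710))^(1/3)
  = 6.45 × 10⁷ m

6.45 × 10⁷ m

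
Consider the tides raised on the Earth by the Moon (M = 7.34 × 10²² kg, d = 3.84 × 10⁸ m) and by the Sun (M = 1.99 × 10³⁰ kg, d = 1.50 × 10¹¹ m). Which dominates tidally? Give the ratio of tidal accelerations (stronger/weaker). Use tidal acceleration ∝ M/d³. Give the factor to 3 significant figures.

Tidal acceleration ∝ M/d³, so compare M/d³ for each.
The Moon: (7.34 × 10²²) / (3.84 × 10⁸)³ = 1.296 × 10⁻³
The Sun: (1.99 × 10³⁰) / (1.50 × 10¹¹)³ = 5.896 × 10⁻⁴
Ratio (larger/smaller) = 2.20

The Moon, by a factor of ≈ 2.20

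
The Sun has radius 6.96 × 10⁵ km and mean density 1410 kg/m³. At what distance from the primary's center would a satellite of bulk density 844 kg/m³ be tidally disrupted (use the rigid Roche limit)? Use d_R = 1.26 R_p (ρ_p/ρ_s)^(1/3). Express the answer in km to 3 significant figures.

d_R = 1.26 × 6.96 × 10⁵ km × (1410/844)^(1/3)
    = 1.04 × 10⁶ km

1.04 × 10⁶ km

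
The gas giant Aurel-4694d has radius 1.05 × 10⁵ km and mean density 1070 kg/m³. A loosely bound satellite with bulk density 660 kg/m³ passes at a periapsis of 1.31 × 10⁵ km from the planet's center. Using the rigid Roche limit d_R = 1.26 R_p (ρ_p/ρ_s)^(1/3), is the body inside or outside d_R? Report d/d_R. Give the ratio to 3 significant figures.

inside; d/d_R ≈ 0.843

d_R = 1.26 × (1.05 × 10⁵ km) × (1070/660)^(1/3) = 1.554 × 10⁵ km
d/d_R = (1.31 × 10⁵) / (1.554 × 10⁵) = 0.843
Since d/d_R < 1, the body is inside the Roche limit.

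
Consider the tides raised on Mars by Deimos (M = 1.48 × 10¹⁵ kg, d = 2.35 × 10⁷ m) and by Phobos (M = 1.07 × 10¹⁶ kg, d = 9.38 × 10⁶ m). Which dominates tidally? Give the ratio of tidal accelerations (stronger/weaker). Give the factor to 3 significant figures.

Phobos, by a factor of ≈ 114

The tide-raising term goes as M/d³ (the gradient of a 1/d² field).
Deimos: (1.48 × 10¹⁵) / (2.35 × 10⁷)³ = 1.140 × 10⁻⁷
Phobos: (1.07 × 10¹⁶) / (9.38 × 10⁶)³ = 1.297 × 10⁻⁵
Ratio (larger/smaller) = 114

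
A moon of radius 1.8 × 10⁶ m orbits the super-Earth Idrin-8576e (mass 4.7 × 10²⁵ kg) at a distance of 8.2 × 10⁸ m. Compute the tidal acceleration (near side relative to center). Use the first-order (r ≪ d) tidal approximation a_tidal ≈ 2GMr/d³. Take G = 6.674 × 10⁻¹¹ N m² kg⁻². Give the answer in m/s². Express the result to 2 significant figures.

2.0 × 10⁻⁵ m/s²

Δa = 2GMr/d³
   = 2 × (6.674 × 10⁻¹¹) × (4.7 × 10²⁵) × (1.8 × 10⁶) / (8.2 × 10⁸)³
   = 2.0 × 10⁻⁵ m/s²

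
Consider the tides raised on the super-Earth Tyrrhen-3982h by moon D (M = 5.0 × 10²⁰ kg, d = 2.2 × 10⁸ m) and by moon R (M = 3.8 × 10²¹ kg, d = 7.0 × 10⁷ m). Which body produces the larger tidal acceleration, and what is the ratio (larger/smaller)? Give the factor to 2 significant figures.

Moon R, by a factor of ≈ 240

Tidal acceleration ∝ M/d³, so compare M/d³ for each.
Moon D: (5.0 × 10²⁰) / (2.2 × 10⁸)³ = 4.696 × 10⁻⁵
Moon R: (3.8 × 10²¹) / (7.0 × 10⁷)³ = 1.108 × 10⁻²
Ratio (larger/smaller) = 240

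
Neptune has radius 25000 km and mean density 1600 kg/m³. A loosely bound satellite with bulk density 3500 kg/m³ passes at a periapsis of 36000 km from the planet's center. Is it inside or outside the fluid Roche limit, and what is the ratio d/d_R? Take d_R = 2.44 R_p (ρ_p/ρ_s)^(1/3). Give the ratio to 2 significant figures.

inside; d/d_R ≈ 0.77

d_R = 2.44 × (25000 km) × (1600/3500)^(1/3) = 46990 km
d/d_R = (36000) / (46990) = 0.77
Since d/d_R < 1, the body is inside the Roche limit.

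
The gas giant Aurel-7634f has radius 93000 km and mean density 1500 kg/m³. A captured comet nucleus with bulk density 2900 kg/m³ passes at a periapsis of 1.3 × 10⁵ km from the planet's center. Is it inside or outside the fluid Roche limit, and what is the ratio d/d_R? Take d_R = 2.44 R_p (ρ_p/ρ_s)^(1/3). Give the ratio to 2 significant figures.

d_R = 2.44 × (93000 km) × (1500/2900)^(1/3) = 1.822 × 10⁵ km
d/d_R = (1.3 × 10⁵) / (1.822 × 10⁵) = 0.71
Since d/d_R < 1, the body is inside the Roche limit.

inside; d/d_R ≈ 0.71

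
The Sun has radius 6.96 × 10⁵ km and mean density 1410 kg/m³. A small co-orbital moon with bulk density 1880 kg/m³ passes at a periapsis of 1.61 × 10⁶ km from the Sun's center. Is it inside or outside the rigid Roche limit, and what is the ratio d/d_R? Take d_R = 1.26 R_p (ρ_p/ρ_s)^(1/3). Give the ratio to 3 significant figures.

outside; d/d_R ≈ 2.02

d_R = 1.26 × (6.96 × 10⁵ km) × (1410/1880)^(1/3) = 7.968 × 10⁵ km
d/d_R = (1.61 × 10⁶) / (7.968 × 10⁵) = 2.02
Since d/d_R > 1, the body is outside the Roche limit.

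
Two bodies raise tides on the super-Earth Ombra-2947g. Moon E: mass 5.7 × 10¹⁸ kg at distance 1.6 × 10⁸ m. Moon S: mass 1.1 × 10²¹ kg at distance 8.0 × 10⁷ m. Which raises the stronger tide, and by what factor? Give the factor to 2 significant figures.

Moon S, by a factor of ≈ 1500

Compare M/d³ for the two perturbers:
Moon E: (5.7 × 10¹⁸) / (1.6 × 10⁸)³ = 1.392 × 10⁻⁶
Moon S: (1.1 × 10²¹) / (8.0 × 10⁷)³ = 2.148 × 10⁻³
Ratio (larger/smaller) = 1500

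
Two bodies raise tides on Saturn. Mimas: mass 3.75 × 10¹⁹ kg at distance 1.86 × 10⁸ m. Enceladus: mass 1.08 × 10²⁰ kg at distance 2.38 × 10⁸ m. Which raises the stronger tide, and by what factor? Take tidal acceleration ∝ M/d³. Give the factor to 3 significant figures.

Tidal stretch scales as M/d³; compute that for each body.
Mimas: (3.75 × 10¹⁹) / (1.86 × 10⁸)³ = 5.828 × 10⁻⁶
Enceladus: (1.08 × 10²⁰) / (2.38 × 10⁸)³ = 8.011 × 10⁻⁶
Ratio (larger/smaller) = 1.37

Enceladus, by a factor of ≈ 1.37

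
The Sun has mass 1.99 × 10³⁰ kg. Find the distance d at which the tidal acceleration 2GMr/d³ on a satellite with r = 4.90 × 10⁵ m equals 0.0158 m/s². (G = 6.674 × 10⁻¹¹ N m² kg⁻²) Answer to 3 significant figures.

2.02 × 10⁹ m

2GMr/d³ = a_tidal  ⇒  d = (2GMr / a_tidal)^(1/3)
d = (2 × 6.674×10⁻¹¹ × (1.99 × 10³⁰) × (4.90 × 10⁵) / (0.0158))^(1/3)
  = 2.02 × 10⁹ m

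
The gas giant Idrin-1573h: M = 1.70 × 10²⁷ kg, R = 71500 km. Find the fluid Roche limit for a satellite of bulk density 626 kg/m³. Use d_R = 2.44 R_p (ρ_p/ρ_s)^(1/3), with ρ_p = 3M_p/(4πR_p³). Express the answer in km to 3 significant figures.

2.11 × 10⁵ km

ρ_p = 3M_p/(4πR_p³) = 3 × (1.70 × 10²⁷) / (4π × (7.15 × 10⁷ m)³) = 1110 kg/m³
d_R = 2.44 × 71500 km × (1110/626)^(1/3)
    = 2.11 × 10⁵ km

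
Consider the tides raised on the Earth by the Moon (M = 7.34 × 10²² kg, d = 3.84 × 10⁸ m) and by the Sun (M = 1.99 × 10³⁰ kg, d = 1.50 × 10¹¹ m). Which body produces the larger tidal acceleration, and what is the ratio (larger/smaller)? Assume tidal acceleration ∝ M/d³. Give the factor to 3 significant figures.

The Moon, by a factor of ≈ 2.20

Tidal acceleration ∝ M/d³, so compare M/d³ for each.
The Moon: (7.34 × 10²²) / (3.84 × 10⁸)³ = 1.296 × 10⁻³
The Sun: (1.99 × 10³⁰) / (1.50 × 10¹¹)³ = 5.896 × 10⁻⁴
Ratio (larger/smaller) = 2.20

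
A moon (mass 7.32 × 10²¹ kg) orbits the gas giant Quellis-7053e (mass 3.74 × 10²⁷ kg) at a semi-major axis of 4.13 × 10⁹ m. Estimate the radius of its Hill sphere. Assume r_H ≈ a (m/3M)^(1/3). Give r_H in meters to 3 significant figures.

3.58 × 10⁷ m

r_H ≈ a (m/3M)^(1/3)
    = (4.13 × 10⁹) × (7.32 × 10²¹ / (3 × 3.74 × 10²⁷))^(1/3)
    = 3.58 × 10⁷ m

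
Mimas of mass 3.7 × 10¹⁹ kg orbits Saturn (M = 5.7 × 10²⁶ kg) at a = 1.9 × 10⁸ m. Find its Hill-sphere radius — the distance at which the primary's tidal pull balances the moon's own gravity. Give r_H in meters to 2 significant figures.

r_H ≈ a (m/3M)^(1/3)
    = (1.9 × 10⁸) × (3.7 × 10¹⁹ / (3 × 5.7 × 10²⁶))^(1/3)
    = 5.3 × 10⁵ m

5.3 × 10⁵ m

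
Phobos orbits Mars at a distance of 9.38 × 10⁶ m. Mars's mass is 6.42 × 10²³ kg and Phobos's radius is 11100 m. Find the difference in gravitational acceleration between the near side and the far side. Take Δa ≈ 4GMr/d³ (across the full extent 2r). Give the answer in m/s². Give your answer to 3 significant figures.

Δg = 4GMr/d³
   = 4 × (6.674 × 10⁻¹¹) × (6.42 × 10²³) × (11100) / (9.38 × 10⁶)³
   = 2.31 × 10⁻³ m/s²

2.31 × 10⁻³ m/s²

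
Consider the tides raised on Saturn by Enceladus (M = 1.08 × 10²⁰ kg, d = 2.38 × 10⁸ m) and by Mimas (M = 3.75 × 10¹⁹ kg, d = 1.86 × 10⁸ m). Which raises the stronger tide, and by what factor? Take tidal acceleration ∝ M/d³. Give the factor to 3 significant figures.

Enceladus, by a factor of ≈ 1.37

The tide-raising term goes as M/d³ (the gradient of a 1/d² field).
Enceladus: (1.08 × 10²⁰) / (2.38 × 10⁸)³ = 8.011 × 10⁻⁶
Mimas: (3.75 × 10¹⁹) / (1.86 × 10⁸)³ = 5.828 × 10⁻⁶
Ratio (larger/smaller) = 1.37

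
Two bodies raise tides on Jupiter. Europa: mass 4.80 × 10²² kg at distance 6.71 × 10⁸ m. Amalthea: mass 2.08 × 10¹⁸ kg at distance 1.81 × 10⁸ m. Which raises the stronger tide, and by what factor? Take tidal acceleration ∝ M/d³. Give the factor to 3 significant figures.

The tide-raising term goes as M/d³ (the gradient of a 1/d² field).
Europa: (4.80 × 10²²) / (6.71 × 10⁸)³ = 1.589 × 10⁻⁴
Amalthea: (2.08 × 10¹⁸) / (1.81 × 10⁸)³ = 3.508 × 10⁻⁷
Ratio (larger/smaller) = 453

Europa, by a factor of ≈ 453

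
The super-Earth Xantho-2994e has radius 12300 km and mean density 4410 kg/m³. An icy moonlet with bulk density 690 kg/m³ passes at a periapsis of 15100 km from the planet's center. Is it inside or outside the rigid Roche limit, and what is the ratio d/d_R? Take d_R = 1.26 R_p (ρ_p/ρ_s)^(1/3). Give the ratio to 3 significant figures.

d_R = 1.26 × (12300 km) × (4410/690)^(1/3) = 28760 km
d/d_R = (15100) / (28760) = 0.525
Since d/d_R < 1, the body is inside the Roche limit.

inside; d/d_R ≈ 0.525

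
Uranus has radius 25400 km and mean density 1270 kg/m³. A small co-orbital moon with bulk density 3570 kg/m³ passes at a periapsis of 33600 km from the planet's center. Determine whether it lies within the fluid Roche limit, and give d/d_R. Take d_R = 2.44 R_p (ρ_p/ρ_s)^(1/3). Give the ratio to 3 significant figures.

inside; d/d_R ≈ 0.765

d_R = 2.44 × (25400 km) × (1270/3570)^(1/3) = 43910 km
d/d_R = (33600) / (43910) = 0.765
Since d/d_R < 1, the body is inside the Roche limit.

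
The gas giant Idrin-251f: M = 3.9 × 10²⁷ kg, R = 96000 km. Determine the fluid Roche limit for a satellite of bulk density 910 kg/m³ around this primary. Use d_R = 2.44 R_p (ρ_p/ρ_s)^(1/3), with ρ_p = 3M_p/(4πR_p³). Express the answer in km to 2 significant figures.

2.5 × 10⁵ km

ρ_p = 3M_p/(4πR_p³) = 3 × (3.9 × 10²⁷) / (4π × (9.6 × 10⁷ m)³) = 1100 kg/m³
d_R = 2.44 × 96000 km × (1100/910)^(1/3)
    = 2.5 × 10⁵ km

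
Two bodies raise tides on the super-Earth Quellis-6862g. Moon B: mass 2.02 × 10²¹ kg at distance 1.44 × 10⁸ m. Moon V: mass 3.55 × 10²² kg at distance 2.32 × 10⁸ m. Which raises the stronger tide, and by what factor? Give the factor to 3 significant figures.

Moon V, by a factor of ≈ 4.20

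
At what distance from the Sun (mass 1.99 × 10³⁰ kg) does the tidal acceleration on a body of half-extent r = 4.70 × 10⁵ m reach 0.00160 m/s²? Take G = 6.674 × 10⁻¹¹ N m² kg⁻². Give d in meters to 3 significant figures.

4.27 × 10⁹ m

2GMr/d³ = a_tidal  ⇒  d = (2GMr / a_tidal)^(1/3)
d = (2 × 6.674×10⁻¹¹ × (1.99 × 10³⁰) × (4.70 × 10⁵) / (0.00160))^(1/3)
  = 4.27 × 10⁹ m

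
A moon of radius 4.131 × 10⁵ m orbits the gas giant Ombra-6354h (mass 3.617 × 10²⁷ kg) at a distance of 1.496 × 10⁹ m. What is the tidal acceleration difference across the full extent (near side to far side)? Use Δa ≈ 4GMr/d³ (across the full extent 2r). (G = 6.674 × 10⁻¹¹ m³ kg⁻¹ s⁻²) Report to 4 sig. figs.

Differencing GM/(d−r)² and GM/(d+r)² to first order in r/d gives 4GMr/d³.
a_tidal = 4GMr/d³
        = 4 × (6.674 × 10⁻¹¹) × (3.617 × 10²⁷) × (4.131 × 10⁵) / (1.496 × 10⁹)³
        = 1.191 × 10⁻⁴ m/s²

1.191 × 10⁻⁴ m/s²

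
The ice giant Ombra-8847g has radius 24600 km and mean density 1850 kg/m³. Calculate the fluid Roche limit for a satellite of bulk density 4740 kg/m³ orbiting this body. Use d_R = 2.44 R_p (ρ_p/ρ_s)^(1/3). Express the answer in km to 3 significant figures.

43900 km

d_R = 2.44 × 24600 km × (1850/4740)^(1/3)
    = 43900 km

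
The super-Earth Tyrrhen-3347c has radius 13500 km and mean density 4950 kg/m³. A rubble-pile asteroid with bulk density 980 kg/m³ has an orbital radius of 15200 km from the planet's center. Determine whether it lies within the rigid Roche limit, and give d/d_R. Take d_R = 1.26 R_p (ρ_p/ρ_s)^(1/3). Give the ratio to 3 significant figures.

inside; d/d_R ≈ 0.521

d_R = 1.26 × (13500 km) × (4950/980)^(1/3) = 29190 km
d/d_R = (15200) / (29190) = 0.521
Since d/d_R < 1, the body is inside the Roche limit.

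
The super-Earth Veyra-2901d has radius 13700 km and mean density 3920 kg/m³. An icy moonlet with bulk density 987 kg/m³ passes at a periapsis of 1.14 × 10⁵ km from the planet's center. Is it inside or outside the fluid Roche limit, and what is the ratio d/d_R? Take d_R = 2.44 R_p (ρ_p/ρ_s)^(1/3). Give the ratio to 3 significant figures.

d_R = 2.44 × (13700 km) × (3920/987)^(1/3) = 52940 km
d/d_R = (1.14 × 10⁵) / (52940) = 2.15
Since d/d_R > 1, the body is outside the Roche limit.

outside; d/d_R ≈ 2.15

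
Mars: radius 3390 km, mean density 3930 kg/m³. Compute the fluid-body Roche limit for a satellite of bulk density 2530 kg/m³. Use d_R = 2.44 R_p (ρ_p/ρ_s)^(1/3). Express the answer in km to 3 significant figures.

9580 km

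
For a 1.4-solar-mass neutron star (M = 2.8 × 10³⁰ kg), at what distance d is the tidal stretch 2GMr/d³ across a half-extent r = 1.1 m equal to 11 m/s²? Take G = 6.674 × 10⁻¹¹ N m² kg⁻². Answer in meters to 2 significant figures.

2GMr/d³ = a_tidal  ⇒  d = (2GMr / a_tidal)^(1/3)
d = (2 × 6.674×10⁻¹¹ × (2.8 × 10³⁰) × (1.1) / (11))^(1/3)
  = 3.3 × 10⁶ m

3.3 × 10⁶ m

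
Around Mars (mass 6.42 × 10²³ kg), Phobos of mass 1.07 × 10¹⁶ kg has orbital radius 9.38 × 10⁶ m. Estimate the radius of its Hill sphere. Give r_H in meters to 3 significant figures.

1.66 × 10⁴ m

r_H ≈ a (m/3M)^(1/3)
    = (9.38 × 10⁶) × (1.07 × 10¹⁶ / (3 × 6.42 × 10²³))^(1/3)
    = 1.66 × 10⁴ m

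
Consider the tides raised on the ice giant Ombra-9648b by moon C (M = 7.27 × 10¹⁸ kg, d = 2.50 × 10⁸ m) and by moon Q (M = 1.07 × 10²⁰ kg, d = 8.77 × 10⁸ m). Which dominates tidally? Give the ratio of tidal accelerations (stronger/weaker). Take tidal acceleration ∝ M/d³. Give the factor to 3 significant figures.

Moon C, by a factor of ≈ 2.93

Tidal acceleration ∝ M/d³, so compare M/d³ for each.
Moon C: (7.27 × 10¹⁸) / (2.50 × 10⁸)³ = 4.653 × 10⁻⁷
Moon Q: (1.07 × 10²⁰) / (8.77 × 10⁸)³ = 1.586 × 10⁻⁷
Ratio (larger/smaller) = 2.93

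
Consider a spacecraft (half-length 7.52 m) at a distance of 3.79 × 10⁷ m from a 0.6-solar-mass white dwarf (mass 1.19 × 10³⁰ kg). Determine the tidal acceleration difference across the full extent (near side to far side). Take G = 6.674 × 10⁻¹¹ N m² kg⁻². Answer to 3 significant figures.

Differencing GM/(d−r)² and GM/(d+r)² to first order in r/d gives 4GMr/d³.
Δg = 4GMr/d³
   = 4 × (6.674 × 10⁻¹¹) × (1.19 × 10³⁰) × (7.52) / (3.79 × 10⁷)³
   = 4.39 × 10⁻² m/s²

4.39 × 10⁻² m/s²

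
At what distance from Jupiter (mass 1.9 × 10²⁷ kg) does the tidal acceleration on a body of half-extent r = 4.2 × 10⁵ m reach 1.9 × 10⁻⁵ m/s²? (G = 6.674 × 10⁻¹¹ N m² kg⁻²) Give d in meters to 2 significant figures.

1.8 × 10⁹ m

2GMr/d³ = a_tidal  ⇒  d = (2GMr / a_tidal)^(1/3)
d = (2 × 6.674×10⁻¹¹ × (1.9 × 10²⁷) × (4.2 × 10⁵) / (1.9 × 10⁻⁵))^(1/3)
  = 1.8 × 10⁹ m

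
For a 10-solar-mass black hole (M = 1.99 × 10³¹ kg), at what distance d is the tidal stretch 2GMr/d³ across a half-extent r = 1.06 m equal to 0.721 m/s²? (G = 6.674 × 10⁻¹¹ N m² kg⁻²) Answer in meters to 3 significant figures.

2GMr/d³ = a_tidal  ⇒  d = (2GMr / a_tidal)^(1/3)
d = (2 × 6.674×10⁻¹¹ × (1.99 × 10³¹) × (1.06) / (0.721))^(1/3)
  = 1.57 × 10⁷ m

1.57 × 10⁷ m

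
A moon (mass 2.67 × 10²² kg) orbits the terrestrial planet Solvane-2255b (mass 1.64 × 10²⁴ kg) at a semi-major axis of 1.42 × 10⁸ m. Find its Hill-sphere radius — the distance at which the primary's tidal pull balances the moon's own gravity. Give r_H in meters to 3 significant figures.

r_H ≈ a (m/3M)^(1/3)
    = (1.42 × 10⁸) × (2.67 × 10²² / (3 × 1.64 × 10²⁴))^(1/3)
    = 2.50 × 10⁷ m

2.50 × 10⁷ m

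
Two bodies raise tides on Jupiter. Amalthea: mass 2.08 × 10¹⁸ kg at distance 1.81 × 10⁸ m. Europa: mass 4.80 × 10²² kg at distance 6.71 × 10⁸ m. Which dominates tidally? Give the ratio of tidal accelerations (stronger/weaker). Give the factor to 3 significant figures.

Tidal stretch scales as M/d³; compute that for each body.
Amalthea: (2.08 × 10¹⁸) / (1.81 × 10⁸)³ = 3.508 × 10⁻⁷
Europa: (4.80 × 10²²) / (6.71 × 10⁸)³ = 1.589 × 10⁻⁴
Ratio (larger/smaller) = 453

Europa, by a factor of ≈ 453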